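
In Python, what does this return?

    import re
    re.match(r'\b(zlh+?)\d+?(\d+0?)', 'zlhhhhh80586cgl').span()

(0, 12)

This matches a word boundary (`\b`, zero-width); then the literal 'zl', then one or more of a literal 'h' (lazy) (captured); then one or more of a digit (lazy); then one or more of a digit, then optionally the literal '0' (captured).
With `match`, the pattern is implicitly anchored at the beginning.
The match spans [0:12] → 'zlhhhhh80586'.
Captured: group 1 = 'zlhhhhh', group 2 = '0586'.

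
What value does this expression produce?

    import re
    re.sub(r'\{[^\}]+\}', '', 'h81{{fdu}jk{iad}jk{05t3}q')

Matches: at [3:9] → '{{fdu}'; at [11:16] → '{iad}'; at [18:24] → '{05t3}'.
`sub` substitutes '' at each match site.

'h81jkjkq'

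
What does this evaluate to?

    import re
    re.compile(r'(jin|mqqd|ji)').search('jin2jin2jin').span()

(0, 3)

The regex engine tests alternatives in the order written; an earlier branch that matches wins even if a later one would match more.
`re.search` tries every starting position until one works.
The match spans [0:3] → 'jin'.
Captured: group 1 = 'jin'.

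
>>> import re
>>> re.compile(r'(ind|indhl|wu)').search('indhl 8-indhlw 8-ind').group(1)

'ind'

The match spans [0:3] → 'ind'.
Captured: group 1 = 'ind'.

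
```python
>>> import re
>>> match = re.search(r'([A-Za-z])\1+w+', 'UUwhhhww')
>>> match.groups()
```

('U',)

The backreference `\1` re-matches whatever the first group consumed, character for character.
`re.search` scans for the first position where the pattern succeeds.
The match spans [0:3] → 'UUw'.
Captured: group 1 = 'U'.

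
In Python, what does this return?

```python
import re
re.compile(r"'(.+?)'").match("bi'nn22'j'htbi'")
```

With `match`, the pattern is implicitly anchored at the beginning.
Here position 0 doesn't satisfy it, so the call returns None.

None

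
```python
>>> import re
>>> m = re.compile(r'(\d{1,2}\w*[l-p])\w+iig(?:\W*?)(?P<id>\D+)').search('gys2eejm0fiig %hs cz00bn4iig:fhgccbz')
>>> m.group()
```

'2eejm0fiig %hs cz'

The pattern matches 1 to 2 of a digit, then zero or more of a word character, then a character in [l-p] (captured); then one or more of a word character, then the literal 'iig'; then zero or more of a non-word character (lazy) (non-capturing group); then one or more of a non-digit (captured as 'id').
`re.search` tries every starting position until one works.
The match spans [3:20] → '2eejm0fiig %hs cz'.
Captured: group 1 = '2eejm', group 2 = ' %hs cz'.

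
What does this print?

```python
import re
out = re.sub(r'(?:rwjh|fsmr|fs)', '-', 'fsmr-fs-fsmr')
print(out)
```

-----

Alternation tries branches left to right and keeps the first one that lets the overall match succeed at that position.
Each match is replaced by '-'.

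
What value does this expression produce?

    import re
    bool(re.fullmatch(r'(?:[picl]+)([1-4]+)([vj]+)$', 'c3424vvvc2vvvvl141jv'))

`re.fullmatch` is like wrapping the pattern in `^…$` (in single-line mode).
Here the string isn't matched end-to-end, so the call returns None, and `bool(None)` is False.

False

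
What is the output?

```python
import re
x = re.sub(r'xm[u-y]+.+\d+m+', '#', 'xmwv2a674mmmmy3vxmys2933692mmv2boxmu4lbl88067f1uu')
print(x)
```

#v2boxmu4lbl88067f1uu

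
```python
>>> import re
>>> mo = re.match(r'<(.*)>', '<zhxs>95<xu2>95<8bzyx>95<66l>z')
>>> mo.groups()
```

('zhxs>95<xu2>95<8bzyx>95<66l',)

`match` is anchored at position 0; if the pattern doesn't fit there, it returns None.
The match spans [0:29] → '<zhxs>95<xu2>95<8bzyx>95<66l>'.
Captured: group 1 = 'zhxs>95<xu2>95<8bzyx>95<66l'.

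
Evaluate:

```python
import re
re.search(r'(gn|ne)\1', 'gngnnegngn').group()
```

After group 1 captures some text, `\1` only succeeds where that same text appears again.
`search` walks the string left to right and returns the first match it finds.
The match spans [0:4] → 'gngn'.
Captured: group 1 = 'gn'.

'gngn'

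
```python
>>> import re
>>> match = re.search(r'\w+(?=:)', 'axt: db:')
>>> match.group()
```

'axt'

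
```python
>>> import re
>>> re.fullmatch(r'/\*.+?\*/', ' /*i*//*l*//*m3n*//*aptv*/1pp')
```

None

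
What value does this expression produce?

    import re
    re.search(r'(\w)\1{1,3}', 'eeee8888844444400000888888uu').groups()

The match spans [0:4] → 'eeee'.
Captured: group 1 = 'e'.

('e',)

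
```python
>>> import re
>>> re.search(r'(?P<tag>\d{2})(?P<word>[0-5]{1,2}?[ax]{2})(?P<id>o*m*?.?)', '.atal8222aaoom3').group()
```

'8222aaoom'

The pattern matches exactly 2 of a digit (captured as 'tag'); then 1 to 2 of a character in [0-5] (lazy), then exactly 2 of one of [ax] (captured as 'word'); then zero or more of the literal 'o', then zero or more of the literal 'm' (lazy), then optionally any character (captured as 'id').
The match spans [5:14] → '8222aaoom'.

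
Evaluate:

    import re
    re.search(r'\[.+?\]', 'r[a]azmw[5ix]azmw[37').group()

'[a]'

The match spans [1:4] → '[a]'.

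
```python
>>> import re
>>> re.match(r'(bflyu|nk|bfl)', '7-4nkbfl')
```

None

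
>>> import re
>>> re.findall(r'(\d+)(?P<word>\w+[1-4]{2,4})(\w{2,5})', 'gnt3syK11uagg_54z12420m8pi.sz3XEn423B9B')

[('3', 'syK11uagg_54z1242', '0m8pi'), ('3', 'XEn423', 'B9B')]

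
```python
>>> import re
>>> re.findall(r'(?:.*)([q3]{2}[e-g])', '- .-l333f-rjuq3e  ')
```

Pattern: zero or more of any character (non-capturing group); then exactly 2 of one of [q3], then a character in [e-g] (captured).
Scanning left to right: at [0:16] match '- .-l333f-rjuq3e', group 1 = 'q3e'.
`findall` collects group 1 from the one match (1 total).

['q3e']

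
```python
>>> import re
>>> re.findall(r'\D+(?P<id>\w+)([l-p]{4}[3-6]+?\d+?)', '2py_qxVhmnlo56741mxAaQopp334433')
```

[('h', 'mnlo56')]

Lazy quantifiers expand one character at a time until the remainder of the pattern can match.
2 groups means the one result is a tuple of 2 captured strings — 1 here.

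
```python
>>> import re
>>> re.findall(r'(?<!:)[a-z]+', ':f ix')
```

['ix']

A negative assertion filters positions out without eating any characters.
Scanning left to right: at [3:5] → 'ix'.
Since nothing is captured, `findall` lists the 1 matched substring directly.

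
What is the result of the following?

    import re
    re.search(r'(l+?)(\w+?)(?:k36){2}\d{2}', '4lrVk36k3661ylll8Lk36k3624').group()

'lrVk36k3661'

The pattern matches one or more of a literal 'l' (lazy) (captured); then one or more of a word character (lazy) (captured); then the literal 'k36' repeated 2 times, then exactly 2 of a digit.
`search` walks the string left to right and returns the first match it finds.
The match spans [1:12] → 'lrVk36k3661'.
Captured: group 1 = 'l', group 2 = 'rV'.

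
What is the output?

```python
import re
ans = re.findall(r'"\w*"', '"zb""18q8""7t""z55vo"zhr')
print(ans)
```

Walking the string: at [0:4] → '"zb"'; at [4:10] → '"18q8"'; at [10:14] → '"7t"'; at [14:21] → '"z55vo"'.
Since nothing is captured, `findall` lists the 4 matched substrings directly.

['"zb"', '"18q8"', '"7t"', '"z55vo"']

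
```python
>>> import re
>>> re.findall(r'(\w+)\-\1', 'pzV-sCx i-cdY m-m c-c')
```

['m', 'c']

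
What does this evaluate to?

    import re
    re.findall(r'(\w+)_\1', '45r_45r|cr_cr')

`\1` has to match the exact text group 1 already captured.
Scanning left to right: at [0:7] match '45r_45r', group 1 = '45r'; at [8:13] match 'cr_cr', group 1 = 'cr'.
One capturing group, so `findall` returns just the captured substring from each match — 2 in all.

['45r', 'cr']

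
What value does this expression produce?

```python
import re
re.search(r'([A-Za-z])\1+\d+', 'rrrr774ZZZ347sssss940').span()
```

(0, 7)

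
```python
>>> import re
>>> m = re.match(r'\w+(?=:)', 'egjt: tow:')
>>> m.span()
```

The positive lookaround only admits positions where the adjacent text matches; those characters stay outside the span.
With `match`, the pattern is implicitly anchored at the beginning.
The match spans [0:4] → 'egjt'.

(0, 4)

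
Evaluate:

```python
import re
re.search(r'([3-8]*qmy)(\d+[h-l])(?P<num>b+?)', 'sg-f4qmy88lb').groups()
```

('4qmy', '88l', 'b')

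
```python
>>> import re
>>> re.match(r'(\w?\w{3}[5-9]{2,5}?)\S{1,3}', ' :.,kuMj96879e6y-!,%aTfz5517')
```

None

Pattern: optionally a word character, then exactly 3 of a word character, then 2 to 5 of a character in [5-9] (lazy) (captured); then 1 to 3 of a non-whitespace character.
`re.match` won't scan ahead — the pattern has to work from the very first character.
Here the pattern fails at index 0, so the call returns None.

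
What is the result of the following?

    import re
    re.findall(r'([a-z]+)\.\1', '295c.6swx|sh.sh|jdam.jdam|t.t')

['sh', 'jdam', 't']

After group 1 captures some text, `\1` only succeeds where that same text appears again.
With a single group, `findall` returns only what that group captured — 3 items.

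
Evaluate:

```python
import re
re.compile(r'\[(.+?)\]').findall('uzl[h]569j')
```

Because there's exactly one group, `findall` drops the full match and keeps group 1 from the one hit.

['h']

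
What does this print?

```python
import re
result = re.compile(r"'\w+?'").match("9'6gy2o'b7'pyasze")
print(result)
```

`re.match` only tries the pattern at the start of the string.
Here position 0 doesn't satisfy it, so the call returns None.

None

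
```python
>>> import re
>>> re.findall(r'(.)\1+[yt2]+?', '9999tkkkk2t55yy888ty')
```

['9', 'k', '5', '8']

After group 1 captures some text, `\1` only succeeds where that same text appears again.
Scanning left to right: at [0:5] match '9999t', group 1 = '9'; at [5:10] match 'kkkk2', group 1 = 'k'; at [11:14] match '55y', group 1 = '5'; at [15:19] match '888t', group 1 = '8'.
One capturing group, so `findall` returns just the captured substring from each match — 4 in all.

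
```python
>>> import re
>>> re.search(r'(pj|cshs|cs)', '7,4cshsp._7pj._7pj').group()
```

`|` is ordered: at each position the engine commits to the first alternative that works.
The match spans [3:7] → 'cshs'.

'cshs'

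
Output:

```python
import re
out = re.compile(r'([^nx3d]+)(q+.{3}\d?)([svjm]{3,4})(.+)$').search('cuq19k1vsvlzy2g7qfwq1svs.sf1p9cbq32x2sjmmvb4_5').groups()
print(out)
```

The match spans [0:46] → 'cuq19k1vsvlzy2g7qfwq1svs.sf1p9cbq32x2sjmmvb4_5'.
Captured: group 1 = 'cuq19k1vsvlzy2g7qfwq1svs.sf1p9cb', group 2 = 'q32x2', group 3 = 'sjmm', group 4 = 'vb4_5'.

('cuq19k1vsvlzy2g7qfwq1svs.sf1p9cb', 'q32x2', 'sjmm', 'vb4_5')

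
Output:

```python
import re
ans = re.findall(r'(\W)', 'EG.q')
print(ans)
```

Pattern: a non-word character (captured).
Matches: at [2:3] match '.', group 1 = '.'.
Because there's exactly one group, `findall` drops the full match and keeps group 1 from the one hit.

['.']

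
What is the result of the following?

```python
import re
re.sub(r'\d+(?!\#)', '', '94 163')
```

' '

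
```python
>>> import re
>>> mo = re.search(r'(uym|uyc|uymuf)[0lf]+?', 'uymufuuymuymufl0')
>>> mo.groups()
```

('uymuf',)

The match spans [9:15] → 'uymufl'.
Captured: group 1 = 'uymuf'.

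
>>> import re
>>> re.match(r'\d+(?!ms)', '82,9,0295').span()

(0, 2)

With `match`, the pattern is implicitly anchored at the beginning.
The match spans [0:2] → '82'.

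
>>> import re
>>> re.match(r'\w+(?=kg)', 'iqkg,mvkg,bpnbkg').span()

(0, 2)

The lookaround is zero-width — it requires the adjacent text to match without consuming it, so the asserted text isn't part of the match.
`match` is anchored at position 0; if the pattern doesn't fit there, it returns None.
The match spans [0:2] → 'iq'.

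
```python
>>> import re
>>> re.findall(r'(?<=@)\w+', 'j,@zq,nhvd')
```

The `(?=…)`/`(?<=…)` assertion just peeks at neighbouring text; it doesn't advance the match position.
Since nothing is captured, `findall` lists the 1 matched substring directly.

['zq']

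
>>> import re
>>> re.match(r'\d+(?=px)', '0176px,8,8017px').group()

'0176'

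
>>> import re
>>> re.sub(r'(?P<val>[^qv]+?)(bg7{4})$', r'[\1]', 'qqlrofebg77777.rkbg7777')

Each match is replaced using the text its own group 1 captured.

'qq[lrofebg77777.rk]'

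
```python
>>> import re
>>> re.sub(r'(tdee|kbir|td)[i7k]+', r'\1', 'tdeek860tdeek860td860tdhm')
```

'tdee860tdee860td860tdhm'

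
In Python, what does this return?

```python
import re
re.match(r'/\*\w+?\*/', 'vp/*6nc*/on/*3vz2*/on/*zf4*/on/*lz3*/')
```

None

`re.match` won't scan ahead — the pattern has to work from the very first character.
Here position 0 doesn't satisfy it, so the call returns None.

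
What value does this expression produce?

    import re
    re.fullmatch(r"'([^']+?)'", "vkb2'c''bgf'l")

`re.fullmatch` is like wrapping the pattern in `^…$` (in single-line mode).
Here the string isn't matched end-to-end, so the call returns None.

None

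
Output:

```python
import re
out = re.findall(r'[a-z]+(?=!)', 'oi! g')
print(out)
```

['oi']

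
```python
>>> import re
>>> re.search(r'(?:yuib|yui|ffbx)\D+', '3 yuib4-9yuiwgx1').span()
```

(2, 6)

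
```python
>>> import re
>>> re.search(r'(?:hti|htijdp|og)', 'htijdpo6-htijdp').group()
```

`|` is ordered: at each position the engine commits to the first alternative that works.
The match spans [0:3] → 'hti'.

'hti'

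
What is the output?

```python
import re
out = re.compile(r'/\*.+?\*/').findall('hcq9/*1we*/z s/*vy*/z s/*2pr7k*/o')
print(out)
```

Walking the string: at [4:11] → '/*1we*/'; at [14:20] → '/*vy*/'; at [23:32] → '/*2pr7k*/'.
Since nothing is captured, `findall` lists the 3 matched substrings directly.

['/*1we*/', '/*vy*/', '/*2pr7k*/']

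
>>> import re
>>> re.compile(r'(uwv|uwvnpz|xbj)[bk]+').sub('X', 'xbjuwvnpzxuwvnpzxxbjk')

Matches: at [17:21] → 'xbjk'.
Every occurrence is swapped for 'X'.

'xbjuwvnpzxuwvnpzxX'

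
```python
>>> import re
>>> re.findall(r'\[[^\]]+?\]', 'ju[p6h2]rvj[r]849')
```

['[p6h2]', '[r]']

Walking the string: at [2:8] → '[p6h2]'; at [11:14] → '[r]'.
`findall` yields the raw match text (2 of them) because the pattern has no groups.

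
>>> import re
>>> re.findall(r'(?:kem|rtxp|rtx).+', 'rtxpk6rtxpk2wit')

['rtxpk6rtxpk2wit']

`findall` yields the raw match text (1 of them) because the pattern has no groups.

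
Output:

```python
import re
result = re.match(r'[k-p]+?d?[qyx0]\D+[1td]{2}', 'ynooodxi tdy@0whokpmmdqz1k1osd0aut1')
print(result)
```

With `match`, the pattern is implicitly anchored at the beginning.
Here position 0 doesn't satisfy it, so the call returns None.

None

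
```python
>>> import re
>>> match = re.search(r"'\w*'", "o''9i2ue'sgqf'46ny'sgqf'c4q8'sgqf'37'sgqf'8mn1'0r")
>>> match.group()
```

Unlike `match`, `search` isn't anchored — it looks for the pattern anywhere in the string.
The match spans [1:3] → "''".

"''"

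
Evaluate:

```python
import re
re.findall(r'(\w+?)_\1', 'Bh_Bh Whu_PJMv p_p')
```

The backreference `\1` re-matches whatever the first group consumed, character for character.
Walking the string: at [0:5] match 'Bh_Bh', group 1 = 'Bh'; at [15:18] match 'p_p', group 1 = 'p'.
Because there's exactly one group, `findall` drops the full match and keeps group 1 from each hit.

['Bh', 'p']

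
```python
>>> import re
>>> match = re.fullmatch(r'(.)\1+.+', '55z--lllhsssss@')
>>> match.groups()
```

The match spans [0:15] → '55z--lllhsssss@'.
Captured: group 1 = '5'.

('5',)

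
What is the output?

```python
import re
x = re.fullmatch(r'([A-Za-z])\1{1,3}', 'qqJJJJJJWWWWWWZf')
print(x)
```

None

The backreference `\1` re-matches whatever the first group consumed, character for character.
`re.fullmatch` is like wrapping the pattern in `^…$` (in single-line mode).
Here the string isn't matched end-to-end, so the call returns None.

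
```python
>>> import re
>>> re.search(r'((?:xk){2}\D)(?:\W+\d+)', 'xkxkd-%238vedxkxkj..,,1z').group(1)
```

'xkxkd'

The match spans [0:10] → 'xkxkd-%238'.
Captured: group 1 = 'xkxkd'.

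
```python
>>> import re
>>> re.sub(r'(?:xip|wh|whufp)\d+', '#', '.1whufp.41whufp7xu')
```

Matches: at [10:16] → 'whufp7'.
Every occurrence is swapped for '#'.

'.1whufp.41#xu'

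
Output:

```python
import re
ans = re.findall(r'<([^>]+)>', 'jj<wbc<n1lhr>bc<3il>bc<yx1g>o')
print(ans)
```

['wbc<n1lhr', '3il', 'yx1g']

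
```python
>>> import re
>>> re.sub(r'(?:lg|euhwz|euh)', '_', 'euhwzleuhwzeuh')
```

'_l__'

Alternation tries branches left to right and keeps the first one that lets the overall match succeed at that position.
Matches: at [0:5] → 'euhwz'; at [6:11] → 'euhwz'; at [11:14] → 'euh'.
`sub` substitutes '_' at each match site.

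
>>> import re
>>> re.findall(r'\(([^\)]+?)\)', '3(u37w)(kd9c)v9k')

['u37w', 'kd9c']

Walking the string: at [1:7] match '(u37w)', group 1 = 'u37w'; at [7:13] match '(kd9c)', group 1 = 'kd9c'.
`findall` collects group 1 from each match (2 total).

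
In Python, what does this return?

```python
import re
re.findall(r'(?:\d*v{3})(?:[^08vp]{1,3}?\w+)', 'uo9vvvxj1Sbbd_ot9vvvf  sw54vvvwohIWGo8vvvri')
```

['9vvvxj1Sbbd_ot9vvvf', '54vvvwohIWGo8vvvri']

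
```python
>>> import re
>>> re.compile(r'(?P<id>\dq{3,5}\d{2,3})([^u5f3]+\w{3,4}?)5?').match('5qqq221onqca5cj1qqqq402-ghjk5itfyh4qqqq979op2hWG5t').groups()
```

('5qqq221', 'onqca5cj')

The match spans [0:15] → '5qqq221onqca5cj'.
Captured: group 1 = '5qqq221', group 2 = 'onqca5cj'.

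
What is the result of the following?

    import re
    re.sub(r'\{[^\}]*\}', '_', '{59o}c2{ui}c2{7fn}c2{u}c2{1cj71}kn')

Matches: at [0:5] → '{59o}'; at [7:11] → '{ui}'; at [13:18] → '{7fn}'; at [20:23] → '{u}'; at [25:32] → '{1cj71}'.
Every occurrence is swapped for '_'.

'_c2_c2_c2_c2_kn'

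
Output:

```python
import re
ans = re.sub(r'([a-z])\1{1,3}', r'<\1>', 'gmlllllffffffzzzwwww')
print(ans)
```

`\1` has to match the exact text group 1 already captured.
Matches: at [2:6] → 'llll'; at [7:11] → 'ffff'; at [11:13] → 'ff'; at [13:16] → 'zzz'; at [16:20] → 'wwww'.
The replacement refers to a captured group, so each match is rewritten using its own captured text.

gm<l>l<f><f><z><w>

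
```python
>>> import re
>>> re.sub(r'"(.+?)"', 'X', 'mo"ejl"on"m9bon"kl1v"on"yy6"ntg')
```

With the lazy modifier that quantifier settles for the fewest repetitions that let the rest of the pattern succeed (the atoms after it are unaffected and can still be greedy).
Matches: at [2:7] → '"ejl"'; at [9:16] → '"m9bon"'; at [20:24] → '"on"'.
Every occurrence is swapped for 'X'.

'moXonXkl1vXyy6"ntg'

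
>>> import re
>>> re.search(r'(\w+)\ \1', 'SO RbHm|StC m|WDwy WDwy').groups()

('WDwy',)

`\1` is not a pattern — it's the concrete string captured by group 1, re-applied verbatim.
`re.search` tries every starting position until one works.
The match spans [14:23] → 'WDwy WDwy'.
Captured: group 1 = 'WDwy'.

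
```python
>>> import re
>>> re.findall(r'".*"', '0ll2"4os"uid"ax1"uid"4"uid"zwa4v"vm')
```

['"4os"uid"ax1"uid"4"uid"zwa4v"']

Since nothing is captured, `findall` lists the 1 matched substring directly.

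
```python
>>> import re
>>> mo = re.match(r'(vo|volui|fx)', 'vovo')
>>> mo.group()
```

With `match`, the pattern is implicitly anchored at the beginning.
The match spans [0:2] → 'vo'.
Captured: group 1 = 'vo'.

'vo'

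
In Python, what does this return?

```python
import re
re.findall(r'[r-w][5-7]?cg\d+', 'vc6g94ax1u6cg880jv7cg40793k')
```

`findall` yields the raw match text (2 of them) because the pattern has no groups.

['u6cg880', 'v7cg40793']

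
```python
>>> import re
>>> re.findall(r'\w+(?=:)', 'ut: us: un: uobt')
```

Because the assertion is zero-width, the text it checks is not consumed and won't appear in the result.
Walking the string: at [0:2] → 'ut'; at [4:6] → 'us'; at [8:10] → 'un'.
`findall` yields the raw match text (3 of them) because the pattern has no groups.

['ut', 'us', 'un']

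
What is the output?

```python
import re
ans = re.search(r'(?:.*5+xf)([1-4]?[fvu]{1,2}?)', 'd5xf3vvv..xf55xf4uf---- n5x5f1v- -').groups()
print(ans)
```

('4u',)

Pattern: zero or more of any character, then one or more of a literal '5', then the literal 'xf' (non-capturing group); then optionally a character in [1-4], then 1 to 2 of one of [fvu] (lazy) (captured).
`search` walks the string left to right and returns the first match it finds.
The match spans [0:18] → 'd5xf3vvv..xf55xf4u'.
Captured: group 1 = '4u'.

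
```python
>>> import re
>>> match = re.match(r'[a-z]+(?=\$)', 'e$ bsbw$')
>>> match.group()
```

Lookahead/lookbehind check context without consuming it, so the matched span excludes the asserted characters.
With `match`, the pattern is implicitly anchored at the beginning.
The match spans [0:1] → 'e'.

'e'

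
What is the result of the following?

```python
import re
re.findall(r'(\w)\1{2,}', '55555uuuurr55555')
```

['5', 'u', '5']

The backreference `\1` re-matches whatever the first group consumed, character for character.
Scanning left to right: at [0:5] match '55555', group 1 = '5'; at [5:9] match 'uuuu', group 1 = 'u'; at [11:16] match '55555', group 1 = '5'.
One capturing group, so `findall` returns just the captured substring from each match — 3 in all.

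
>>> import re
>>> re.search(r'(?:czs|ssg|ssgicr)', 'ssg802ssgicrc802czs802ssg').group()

'ssg'

The match spans [0:3] → 'ssg'.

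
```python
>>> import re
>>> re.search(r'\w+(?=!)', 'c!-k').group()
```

The lookaround is zero-width — it requires the adjacent text to match without consuming it, so the asserted text isn't part of the match.
`search` walks the string left to right and returns the first match it finds.
The match spans [0:1] → 'c'.

'c'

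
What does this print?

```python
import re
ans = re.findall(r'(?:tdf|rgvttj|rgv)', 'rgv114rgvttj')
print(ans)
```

['rgv', 'rgvttj']

Branches in `(...|...)` are attempted left-to-right; the first branch that allows the whole pattern to succeed is taken.
Walking the string: at [0:3] → 'rgv'; at [6:12] → 'rgvttj'.
No capturing groups, so `findall` returns the 2 full match strings.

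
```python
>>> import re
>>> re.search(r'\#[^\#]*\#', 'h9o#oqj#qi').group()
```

'#oqj#'

The match spans [3:8] → '#oqj#'.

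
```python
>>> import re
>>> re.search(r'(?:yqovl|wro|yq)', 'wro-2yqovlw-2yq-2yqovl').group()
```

Unlike `match`, `search` isn't anchored — it looks for the pattern anywhere in the string.
The match spans [0:3] → 'wro'.

'wro'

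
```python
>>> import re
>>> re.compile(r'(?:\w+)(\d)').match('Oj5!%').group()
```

'Oj5'

`match` is anchored at position 0; if the pattern doesn't fit there, it returns None.
The match spans [0:3] → 'Oj5'.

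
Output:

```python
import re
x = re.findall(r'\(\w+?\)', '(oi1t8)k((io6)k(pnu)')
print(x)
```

['(oi1t8)', '(io6)', '(pnu)']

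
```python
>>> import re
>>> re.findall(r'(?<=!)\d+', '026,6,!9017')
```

['9017']

The `(?=…)`/`(?<=…)` assertion just peeks at neighbouring text; it doesn't advance the match position.
Since nothing is captured, `findall` lists the 1 matched substring directly.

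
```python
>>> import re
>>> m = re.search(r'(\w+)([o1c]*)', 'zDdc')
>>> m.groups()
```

The match spans [0:4] → 'zDdc'.
Captured: group 1 = 'zDdc', group 2 = ''.

('zDdc', '')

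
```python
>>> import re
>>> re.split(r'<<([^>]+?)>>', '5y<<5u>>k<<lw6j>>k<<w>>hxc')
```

With a capturing group present, the delimiter's captured portion is kept in the result list.

['5y', '5u', 'k', 'lw6j', 'k', 'w', 'hxc']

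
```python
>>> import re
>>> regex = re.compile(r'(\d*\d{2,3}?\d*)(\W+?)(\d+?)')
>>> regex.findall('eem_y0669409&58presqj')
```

[('0669409', '&', '5')]

A `+?`/`*?`/`{m,n}?` starts at its minimum and grows only as far as needed for what follows to match.
3 groups means the one result is a tuple of 3 captured strings — 1 here.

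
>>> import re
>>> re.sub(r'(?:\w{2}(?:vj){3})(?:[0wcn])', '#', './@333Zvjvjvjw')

The pattern matches exactly 2 of a word character, then the literal 'vj' repeated 3 times (non-capturing group); then one of [0wcn] (non-capturing group).
Matches: at [5:14] → '3Zvjvjvjw'.
Each match is replaced by '#'.

'./@33#'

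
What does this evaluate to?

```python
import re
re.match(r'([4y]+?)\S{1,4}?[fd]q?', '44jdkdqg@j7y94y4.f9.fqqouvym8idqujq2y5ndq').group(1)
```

This matches one or more of one of [4y] (lazy) (captured); then 1 to 4 of a non-whitespace character (lazy), then one of [fd]; then optionally a literal 'q'.
`re.match` won't scan ahead — the pattern has to work from the very first character.
The match spans [0:4] → '44jd'.
Captured: group 1 = '4'.

'4'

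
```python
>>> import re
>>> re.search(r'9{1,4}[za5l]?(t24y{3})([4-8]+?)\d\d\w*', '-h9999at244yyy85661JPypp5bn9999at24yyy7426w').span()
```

This matches 1 to 4 of a literal '9', then optionally one of [za5l]; then the literal 't24', then exactly 3 of the literal 'y' (captured); then one or more of a character in [4-8] (lazy) (captured); then a digit, then a digit, then zero or more of a word character.
`re.search` tries every starting position until one works.
The match spans [27:43] → '9999at24yyy7426w'.
Captured: group 1 = 't24yyy', group 2 = '7'.

(27, 43)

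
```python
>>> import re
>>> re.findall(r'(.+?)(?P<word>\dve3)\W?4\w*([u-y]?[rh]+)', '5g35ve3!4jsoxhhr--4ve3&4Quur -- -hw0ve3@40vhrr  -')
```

A `+?`/`*?`/`{m,n}?` starts at its minimum and grows only as far as needed for what follows to match.
`findall` packs the 3 group values into a tuple for every match.

[('5g3', '5ve3', 'r'), ('--', '4ve3', 'r'), (' -- -hw', '0ve3', 'r')]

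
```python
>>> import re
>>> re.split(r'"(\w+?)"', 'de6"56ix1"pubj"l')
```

`re.split` interleaves the captured-group text with the surrounding fragments.

['de6', '56ix1', 'pubj"l']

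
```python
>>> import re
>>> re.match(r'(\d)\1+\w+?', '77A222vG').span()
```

(0, 3)

`re.match` only tries the pattern at the start of the string.
The match spans [0:3] → '77A'.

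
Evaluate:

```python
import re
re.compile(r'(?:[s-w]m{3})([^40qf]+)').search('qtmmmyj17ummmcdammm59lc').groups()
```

('yj17ummmcdammm59lc',)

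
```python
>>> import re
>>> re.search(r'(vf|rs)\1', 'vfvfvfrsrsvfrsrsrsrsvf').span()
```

`\1` has to match the exact text group 1 already captured.
`re.search` scans for the first position where the pattern succeeds.
The match spans [0:4] → 'vfvf'.
Captured: group 1 = 'vf'.

(0, 4)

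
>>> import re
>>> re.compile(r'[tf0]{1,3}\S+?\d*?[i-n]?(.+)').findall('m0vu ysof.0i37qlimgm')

['u ysof.0i37qlimgm']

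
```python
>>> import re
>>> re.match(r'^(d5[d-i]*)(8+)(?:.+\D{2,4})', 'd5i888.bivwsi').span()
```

Pattern: anchored at the start of the string; then the literal 'd5', then zero or more of a character in [d-i] (captured); then one or more of a literal '8' (captured); then one or more of any character, then 2 to 4 of a non-digit (non-capturing group).
`re.match` only tries the pattern at the start of the string.
The match spans [0:13] → 'd5i888.bivwsi'.
Captured: group 1 = 'd5i', group 2 = '888'.

(0, 13)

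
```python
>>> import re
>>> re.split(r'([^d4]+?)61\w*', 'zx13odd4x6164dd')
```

['zx13odd4', 'x', '']

Pattern: one or more of any character except [d4] (lazy) (captured); then the literal '61', then zero or more of a word character.
Matches to split on: at [8:15] → 'x6164dd'.
With a capturing group present, the delimiter's captured portion is kept in the result list.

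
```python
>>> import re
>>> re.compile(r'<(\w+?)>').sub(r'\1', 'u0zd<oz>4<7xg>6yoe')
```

'u0zdoz47xg6yoe'

Each match is replaced using the text its own group 1 captured.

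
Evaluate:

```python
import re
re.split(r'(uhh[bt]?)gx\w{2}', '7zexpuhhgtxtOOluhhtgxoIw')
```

['7zexpuhhgtxtOOl', 'uhht', 'w']

Pattern: the literal 'uhh', then optionally one of [bt] (captured); then the literal 'gx', then exactly 2 of a word character.
Matches to split on: at [15:23] → 'uhhtgxoI'.
With a capturing group present, the delimiter's captured portion is kept in the result list.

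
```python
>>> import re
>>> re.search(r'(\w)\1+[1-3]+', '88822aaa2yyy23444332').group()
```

After group 1 captures some text, `\1` only succeeds where that same text appears again.
`re.search` tries every starting position until one works.
The match spans [0:5] → '88822'.
Captured: group 1 = '8'.

'88822'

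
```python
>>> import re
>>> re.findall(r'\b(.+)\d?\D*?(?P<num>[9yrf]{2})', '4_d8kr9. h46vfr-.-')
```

[('4_d8kr9. h46v', 'fr')]

This matches a word boundary (`\b`, zero-width); then one or more of any character (captured); then optionally a digit, then zero or more of a non-digit (lazy); then exactly 2 of one of [9yrf] (captured as 'num').
Scanning left to right: at [0:15] match '4_d8kr9. h46vfr', groups = ('4_d8kr9. h46v', 'fr').
`findall` packs the 2 group values into a tuple for every match.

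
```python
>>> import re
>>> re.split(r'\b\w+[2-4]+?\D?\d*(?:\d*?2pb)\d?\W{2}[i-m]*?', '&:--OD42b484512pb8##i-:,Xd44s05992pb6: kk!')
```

The pattern matches a word boundary (`\b`, zero-width); then one or more of a word character; then one or more of a character in [2-4] (lazy), then optionally a non-digit, then zero or more of a digit; then zero or more of a digit (lazy), then the literal '2pb' (non-capturing group); then optionally a digit, then exactly 2 of a non-word character, then zero or more of a character in [i-m] (lazy).
A non-greedy quantifier consumes as few characters as it can — just enough that the remainder of the pattern still matches from where it stops; whatever follows it matches normally.
Matches to split on: at [4:20] → 'OD42b484512pb8##'; at [24:39] → 'Xd44s05992pb6: '.
Each match becomes a cut point; 3 segments remain.

['&:--', 'i-:,', 'kk!']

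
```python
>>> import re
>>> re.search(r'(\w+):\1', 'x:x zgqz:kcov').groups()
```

('x',)

The match spans [0:3] → 'x:x'.
Captured: group 1 = 'x'.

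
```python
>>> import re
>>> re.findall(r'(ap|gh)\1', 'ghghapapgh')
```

['gh', 'ap']

A backreference is literal: `\1` must see the identical characters the first group matched.
One capturing group, so `findall` returns just the captured substring from each match — 2 in all.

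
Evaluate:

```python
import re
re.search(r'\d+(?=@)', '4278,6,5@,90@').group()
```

The lookaround is zero-width — it requires the adjacent text to match without consuming it, so the asserted text isn't part of the match.
Unlike `match`, `search` isn't anchored — it looks for the pattern anywhere in the string.
The match spans [7:8] → '5'.

'5'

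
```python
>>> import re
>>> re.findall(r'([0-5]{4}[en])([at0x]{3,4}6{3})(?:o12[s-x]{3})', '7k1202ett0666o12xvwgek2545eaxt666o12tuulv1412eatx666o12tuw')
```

This matches exactly 4 of a character in [0-5], then one of [en] (captured); then 3 to 4 of one of [at0x], then exactly 3 of the literal '6' (captured); then the literal 'o12', then exactly 3 of a character in [s-x] (non-capturing group).
Matches: at [2:19] match '1202ett0666o12xvw', groups = ('1202e', 'tt0666'); at [22:39] match '2545eaxt666o12tuu', groups = ('2545e', 'axt666'); at [41:58] match '1412eatx666o12tuw', groups = ('1412e', 'atx666').
With 2 capturing groups, `findall` returns a 2-tuple per match.

[('1202e', 'tt0666'), ('2545e', 'axt666'), ('1412e', 'atx666')]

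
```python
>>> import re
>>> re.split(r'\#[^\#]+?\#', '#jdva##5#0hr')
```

The string is cut at each match, leaving 3 pieces.

['', '', '0hr']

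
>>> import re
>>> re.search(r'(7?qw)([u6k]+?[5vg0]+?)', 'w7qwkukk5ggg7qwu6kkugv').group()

The pattern matches optionally a literal '7', then the literal 'qw' (captured); then one or more of one of [u6k] (lazy), then one or more of one of [5vg0] (lazy) (captured).
The match spans [1:9] → '7qwkukk5'.

'7qwkukk5'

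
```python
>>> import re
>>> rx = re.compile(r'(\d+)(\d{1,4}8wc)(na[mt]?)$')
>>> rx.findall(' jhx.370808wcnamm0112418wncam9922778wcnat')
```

[('99227', '78wc', 'nat')]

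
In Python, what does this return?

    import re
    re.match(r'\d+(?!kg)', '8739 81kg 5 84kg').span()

(0, 4)

`re.match` won't scan ahead — the pattern has to work from the very first character.
The match spans [0:4] → '8739'.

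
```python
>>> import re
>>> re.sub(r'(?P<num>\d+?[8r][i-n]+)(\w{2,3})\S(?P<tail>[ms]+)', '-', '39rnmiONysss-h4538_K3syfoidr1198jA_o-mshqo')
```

Pattern: one or more of a digit (lazy), then one of [8r], then one or more of a character in [i-n] (captured as 'num'); then 2 to 3 of a word character (captured); then a non-whitespace character; then one or more of one of [ms] (captured as 'tail').
Each match is replaced by '-'.

'--h4538_K3syfoidr-hqo'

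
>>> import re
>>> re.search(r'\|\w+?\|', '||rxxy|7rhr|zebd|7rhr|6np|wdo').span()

The match spans [1:7] → '|rxxy|'.

(1, 7)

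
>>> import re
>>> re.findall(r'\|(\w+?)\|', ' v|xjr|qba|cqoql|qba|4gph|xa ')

['xjr', 'cqoql', '4gph']

Matches: at [2:7] match '|xjr|', group 1 = 'xjr'; at [10:17] match '|cqoql|', group 1 = 'cqoql'; at [20:26] match '|4gph|', group 1 = '4gph'.
Because there's exactly one group, `findall` drops the full match and keeps group 1 from each hit.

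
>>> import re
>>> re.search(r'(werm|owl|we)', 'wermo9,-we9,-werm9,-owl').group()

'werm'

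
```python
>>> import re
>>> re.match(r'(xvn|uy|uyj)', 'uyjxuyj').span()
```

(0, 2)

Branches in `(...|...)` are attempted left-to-right; the first branch that allows the whole pattern to succeed is taken.
With `match`, the pattern is implicitly anchored at the beginning.
The match spans [0:2] → 'uy'.
Captured: group 1 = 'uy'.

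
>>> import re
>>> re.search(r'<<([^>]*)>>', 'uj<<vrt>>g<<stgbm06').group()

The match spans [2:9] → '<<vrt>>'.

'<<vrt>>'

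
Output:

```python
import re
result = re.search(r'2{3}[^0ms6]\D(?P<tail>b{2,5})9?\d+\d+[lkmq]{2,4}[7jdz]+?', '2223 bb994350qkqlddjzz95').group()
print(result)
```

Pattern: exactly 3 of a literal '2', then any character except [0ms6]; then a non-digit; then 2 to 5 of a literal 'b' (captured as 'tail'); then optionally the literal '9', then one or more of a digit; then one or more of a digit, then 2 to 4 of one of [lkmq], then one or more of one of [7jdz] (lazy).
A non-greedy quantifier consumes as few characters as it can — just enough that the remainder of the pattern still matches from where it stops; whatever follows it matches normally.
Unlike `match`, `search` isn't anchored — it looks for the pattern anywhere in the string.
The match spans [0:18] → '2223 bb994350qkqld'.
Captured: group 1 = 'bb'.

2223 bb994350qkqld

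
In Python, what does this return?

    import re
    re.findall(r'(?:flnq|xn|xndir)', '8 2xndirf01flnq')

['xn', 'flnq']

Branches in `(...|...)` are attempted left-to-right; the first branch that allows the whole pattern to succeed is taken.
Walking the string: at [3:5] → 'xn'; at [11:15] → 'flnq'.
No capturing groups, so `findall` returns the 2 full match strings.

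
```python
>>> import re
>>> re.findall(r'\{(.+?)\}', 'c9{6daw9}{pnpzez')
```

['6daw9']

Walking the string: at [2:9] match '{6daw9}', group 1 = '6daw9'.
With a single group, `findall` returns only what that group captured — 1 item.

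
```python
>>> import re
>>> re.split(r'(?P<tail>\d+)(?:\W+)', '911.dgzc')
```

The pattern matches one or more of a digit (captured as 'tail'); then one or more of a non-word character (non-capturing group).
The group in the pattern means `split` returns the separators' captures alongside the pieces.

['', '911', 'dgzc']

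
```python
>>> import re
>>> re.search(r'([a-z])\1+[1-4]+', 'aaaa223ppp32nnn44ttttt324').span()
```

(0, 7)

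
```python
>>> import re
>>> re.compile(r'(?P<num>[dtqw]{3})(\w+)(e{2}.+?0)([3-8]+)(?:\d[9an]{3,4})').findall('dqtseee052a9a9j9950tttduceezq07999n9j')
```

[('dqt', 'seee052a9a9j9950tttduc', 'eezq0', '7')]

Pattern: exactly 3 of one of [dtqw] (captured as 'num'); then one or more of a word character (captured); then exactly 2 of a literal 'e', then one or more of any character (lazy), then a literal '0' (captured); then one or more of a character in [3-8] (captured); then a digit, then 3 to 4 of one of [9an] (non-capturing group).
Scanning left to right: at [0:36] match 'dqtseee052a9a9j9950tttduceezq07999n9', groups = ('dqt', 'seee052a9a9j9950tttduc', 'eezq0', '7').
With 4 capturing groups, `findall` returns a 4-tuple per match.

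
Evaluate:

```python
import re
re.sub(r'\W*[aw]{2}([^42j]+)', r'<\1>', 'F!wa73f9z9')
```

Pattern: zero or more of a non-word character, then exactly 2 of one of [aw]; then one or more of any character except [42j] (captured).
Each match is replaced using the text its own group 1 captured.

'F<73f9z9>'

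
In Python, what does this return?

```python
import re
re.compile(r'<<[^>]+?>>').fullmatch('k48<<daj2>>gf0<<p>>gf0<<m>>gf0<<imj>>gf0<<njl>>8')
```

None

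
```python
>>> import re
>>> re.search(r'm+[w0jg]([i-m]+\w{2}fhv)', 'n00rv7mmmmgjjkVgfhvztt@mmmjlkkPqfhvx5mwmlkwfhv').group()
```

The pattern matches one or more of a literal 'm', then one of [w0jg]; then one or more of a character in [i-m], then exactly 2 of a word character, then the literal 'fhv' (captured).
`re.search` scans for the first position where the pattern succeeds.
The match spans [6:19] → 'mmmmgjjkVgfhv'.
Captured: group 1 = 'jjkVgfhv'.

'mmmmgjjkVgfhv'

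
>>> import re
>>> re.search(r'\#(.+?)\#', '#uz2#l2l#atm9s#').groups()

('uz2',)

`re.search` scans for the first position where the pattern succeeds.
The match spans [0:5] → '#uz2#'.
Captured: group 1 = 'uz2'.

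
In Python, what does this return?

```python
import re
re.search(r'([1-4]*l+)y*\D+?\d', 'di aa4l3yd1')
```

None

The pattern matches zero or more of a character in [1-4], then one or more of a literal 'l' (captured); then zero or more of a literal 'y', then one or more of a non-digit (lazy), then a digit.
`search` walks the string left to right and returns the first match it finds.
Here the pattern never matches, so the call returns None.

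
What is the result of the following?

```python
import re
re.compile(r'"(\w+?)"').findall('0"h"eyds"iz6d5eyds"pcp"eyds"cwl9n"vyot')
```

['h', 'iz6d5eyds', 'eyds']

Because there's exactly one group, `findall` drops the full match and keeps group 1 from each hit.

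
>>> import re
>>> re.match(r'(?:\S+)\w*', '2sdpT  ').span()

(0, 5)

This matches one or more of a non-whitespace character (non-capturing group); then zero or more of a word character.
`match` is anchored at position 0; if the pattern doesn't fit there, it returns None.
The match spans [0:5] → '2sdpT'.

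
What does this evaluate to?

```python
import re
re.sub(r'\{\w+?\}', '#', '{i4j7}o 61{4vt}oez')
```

'#o 61#oez'

`sub` substitutes '#' at each match site.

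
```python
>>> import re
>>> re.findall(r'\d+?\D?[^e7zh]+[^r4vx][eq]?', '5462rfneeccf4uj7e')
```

Since nothing is captured, `findall` lists the 2 matched substrings directly.

['5462rfnee', '4uj7e']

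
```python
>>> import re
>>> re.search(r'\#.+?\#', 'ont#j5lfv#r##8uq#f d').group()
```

The match spans [3:10] → '#j5lfv#'.

'#j5lfv#'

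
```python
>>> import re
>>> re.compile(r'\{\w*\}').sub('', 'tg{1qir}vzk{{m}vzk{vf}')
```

'tgvzk{vzk'

Every occurrence is swapped for ''.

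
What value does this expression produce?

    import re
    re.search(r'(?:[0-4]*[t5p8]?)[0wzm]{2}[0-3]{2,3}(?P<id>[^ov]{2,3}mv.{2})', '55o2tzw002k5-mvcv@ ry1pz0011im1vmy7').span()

Pattern: zero or more of a character in [0-4], then optionally one of [t5p8] (non-capturing group); then exactly 2 of one of [0wzm], then 2 to 3 of a character in [0-3]; then 2 to 3 of any character except [ov], then the literal 'mv', then exactly 2 of any character (captured as 'id').
`re.search` scans for the first position where the pattern succeeds.
The match spans [3:17] → '2tzw002k5-mvcv'.
Captured: group 1 = 'k5-mvcv'.

(3, 17)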